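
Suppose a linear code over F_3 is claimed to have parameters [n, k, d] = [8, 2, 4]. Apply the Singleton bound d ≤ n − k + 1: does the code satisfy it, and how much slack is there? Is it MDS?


Singleton RHS = n − k + 1 = 7, slack = 3, bound satisfied, not MDS.

Singleton bound: d ≤ n − k + 1.
Here n = 8, k = 2, so n − k + 1 = 7.
Given d = 4, check d ≤ 7: YES.
Slack = (n − k + 1) − d = 3.
The code is NOT MDS (slack = 3 > 0).
Description: the claimed parameters are [8, 2, 4]_3; such a code would be non-MDS.


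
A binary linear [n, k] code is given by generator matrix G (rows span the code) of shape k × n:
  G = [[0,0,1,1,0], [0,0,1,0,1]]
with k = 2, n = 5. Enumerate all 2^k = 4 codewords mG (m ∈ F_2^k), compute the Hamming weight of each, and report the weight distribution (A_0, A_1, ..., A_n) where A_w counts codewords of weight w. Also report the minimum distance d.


Weight distribution: A_0 = 1, A_2 = 3. Minimum distance d = 2.

Enumerate all 2^2 = 4 messages m ∈ F_2^2.
For each, compute codeword c = mG in F_2^5, then tally its weight.
  m = 00 → c = 00000, weight = 0.
  m = 10 → c = 00110, weight = 2.
  m = 01 → c = 00101, weight = 2.
  m = 11 → c = 00011, weight = 2.
Tally weights:
  weight 0: 1 codewords.
  weight 2: 3 codewords.
Minimum distance d = smallest w > 0 with A_w > 0 = 2.
Sanity: Σ A_w = 4 = 2^2 = 4 ✓.


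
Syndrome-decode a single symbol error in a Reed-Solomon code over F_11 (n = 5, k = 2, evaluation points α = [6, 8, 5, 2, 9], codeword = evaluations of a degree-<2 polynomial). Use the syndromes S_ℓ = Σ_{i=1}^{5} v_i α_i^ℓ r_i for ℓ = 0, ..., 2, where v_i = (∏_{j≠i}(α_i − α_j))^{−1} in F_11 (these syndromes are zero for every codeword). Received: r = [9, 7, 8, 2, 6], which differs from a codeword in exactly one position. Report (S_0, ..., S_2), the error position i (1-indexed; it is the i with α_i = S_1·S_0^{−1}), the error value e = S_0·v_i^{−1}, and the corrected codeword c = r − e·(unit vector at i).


S = (8, 7, 2), error at position 3, error magnitude e = 9, c = [9, 7, 10, 2, 6].

Step 1: column multipliers v_i = (∏_{j≠i}(α_i − α_j))^{−1} mod 11.
  i = 1 (α = 6): (6−8)(6−5)(6−2)(6−9) = (−2)·1·4·(−3) = 24 ≡ 2, so v_1 = 2^{−1} = 6 (mod 11).
  i = 2 (α = 8): (8−6)(8−5)(8−2)(8−9) = 2·3·6·(−1) = −36 ≡ 8, so v_2 = 8^{−1} = 7 (mod 11).
  i = 3 (α = 5): (5−6)(5−8)(5−2)(5−9) = (−1)·(−3)·3·(−4) = −36 ≡ 8, so v_3 = 8^{−1} = 7 (mod 11).
  i = 4 (α = 2): (2−6)(2−8)(2−5)(2−9) = (−4)·(−6)·(−3)·(−7) = 504 ≡ 9, so v_4 = 9^{−1} = 5 (mod 11).
  i = 5 (α = 9): (9−6)(9−8)(9−5)(9−2) = 3·1·4·7 = 84 ≡ 7, so v_5 = 7^{−1} = 8 (mod 11).
  v = [6, 7, 7, 5, 8].
Step 2: syndromes of r = [9, 7, 8, 2, 6] (all sums mod 11).
  S_0 = Σ v_i r_i = 6·9 + 7·7 + 7·8 + 5·2 + 8·6 = 217 ≡ 8.
  S_1 = Σ v_i α_i r_i = 6·6·9 + 7·8·7 + 7·5·8 + 5·2·2 + 8·9·6 = 1448 ≡ 7.
  α_i^2 mod 11 = [3, 9, 3, 4, 4].
  S_2 = Σ v_i α_i^2 r_i = 6·3·9 + 7·9·7 + 7·3·8 + 5·4·2 + 8·4·6 = 1003 ≡ 2.
  S = (8, 7, 2) ≠ 0, so r is not a codeword (an error is present).
Step 3: locate the error. For a single error e at position i, S_ℓ = v_i·e·α_i^ℓ, so α_err = S_1/S_0.
  S_0^{−1} = 8^{−1} = 7 (mod 11), so α_err = 7·7 = 49 ≡ 5 = α_3. Error position i = 3.
  Consistency check: S_2/S_1 = 2·8 = 16 ≡ 5 = α_err ✓ (single-error assumption holds).
Step 4: error magnitude e = S_0/v_3 = S_0·∏_{j≠3}(α_3 − α_j) = 8·8 = 64 ≡ 9 (mod 11).
Step 5: correct position 3: c_3 = r_3 − e = 8 − 9 ≡ 10 (mod 11). Hence c = [9, 7, 10, 2, 6].
  Check: interpolating c through the α_i gives m(x) = 4 + 10·x (degree < 2) with m(α_i) = c_i for every i, so c is indeed a codeword.


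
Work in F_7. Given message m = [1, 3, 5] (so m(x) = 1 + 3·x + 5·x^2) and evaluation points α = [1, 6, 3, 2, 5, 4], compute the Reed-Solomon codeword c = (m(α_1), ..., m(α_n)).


c = [2, 3, 6, 6, 1, 2]

Message polynomial: m(x) = 1 + 3·x + 5·x^2 (mod 7).
For each evaluation point α_i, compute m(α_i) mod 7:
  α_1 = 1: Horner steps 5 → 1 → 2, so m(1) = 2.
  α_2 = 6: Horner steps 5 → 5 → 3, so m(6) = 3.
  α_3 = 3: Horner steps 5 → 4 → 6, so m(3) = 6.
  α_4 = 2: Horner steps 5 → 6 → 6, so m(2) = 6.
  α_5 = 5: Horner steps 5 → 0 → 1, so m(5) = 1.
  α_6 = 4: Horner steps 5 → 2 → 2, so m(4) = 2.
Codeword c = [2, 3, 6, 6, 1, 2] ∈ F_7^6.


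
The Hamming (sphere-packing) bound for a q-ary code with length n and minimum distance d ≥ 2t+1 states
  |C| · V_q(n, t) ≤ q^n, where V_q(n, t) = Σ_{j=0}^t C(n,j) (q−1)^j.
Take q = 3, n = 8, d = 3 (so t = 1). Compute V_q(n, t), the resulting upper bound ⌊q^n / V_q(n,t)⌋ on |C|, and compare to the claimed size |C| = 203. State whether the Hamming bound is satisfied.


V_q(n, t) = 17, q^n = 6561, Hamming bound = 385, |C| = 203 ≤ bound (satisfied).

Step 1: Compute V_q(n, t) = Σ_{j=0}^1 C(n, j) (q−1)^j.
  j = 0: C(8,0)·(2)^0 = 1·1 = 1.
  j = 1: C(8,1)·(2)^1 = 8·2 = 16.
  V_q(n, t) = 1 + 16 = 17.
Step 2: q^n = 3^8 = 6561.
Step 3: Hamming bound ⌊q^n / V_q(n,t)⌋ = ⌊6561/17⌋ = 385.
Step 4: Compare |C| = 203 to 385: satisfied.
The claimed |C| lies below the Hamming bound.


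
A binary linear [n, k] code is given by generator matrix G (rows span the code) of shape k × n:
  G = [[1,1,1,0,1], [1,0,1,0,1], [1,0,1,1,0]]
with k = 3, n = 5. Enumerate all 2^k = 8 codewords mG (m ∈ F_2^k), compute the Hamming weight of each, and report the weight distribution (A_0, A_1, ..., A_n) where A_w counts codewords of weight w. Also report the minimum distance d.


Weight distribution: A_0 = 1, A_1 = 1, A_2 = 1, A_3 = 3, A_4 = 2. Minimum distance d = 1.

Enumerate all 2^3 = 8 messages m ∈ F_2^3.
For each, compute codeword c = mG in F_2^5, then tally its weight.
  m = 000 → c = 00000, weight = 0.
  m = 100 → c = 11101, weight = 4.
  m = 010 → c = 10101, weight = 3.
  m = 110 → c = 01000, weight = 1.
  m = 001 → c = 10110, weight = 3.
  m = 101 → c = 01011, weight = 3.
  m = 011 → c = 00011, weight = 2.
  m = 111 → c = 11110, weight = 4.
Tally weights:
  weight 0: 1 codewords.
  weight 1: 1 codewords.
  weight 2: 1 codewords.
  weight 3: 3 codewords.
  weight 4: 2 codewords.
Minimum distance d = smallest w > 0 with A_w > 0 = 1.
Sanity: Σ A_w = 8 = 2^3 = 8 ✓.


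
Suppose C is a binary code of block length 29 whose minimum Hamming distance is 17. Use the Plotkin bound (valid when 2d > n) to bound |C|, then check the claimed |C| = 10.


Plotkin bound M ≤ 6; given |C| = 10 > bound (violated).

Check applicability: 2d = 34, n = 29.
2d − n = 5 > 0, so Plotkin applies.
Compute d/(2d−n) = 17/5 ≈ 3.4000.
⌊d/(2d−n)⌋ = 3.
Plotkin bound: M ≤ 2·3 = 6.
Given |C| = 10, check: VIOLATED.
This |C| is above the Plotkin bound, so no binary code with n = 29, d = 17 and 10 codewords exists.


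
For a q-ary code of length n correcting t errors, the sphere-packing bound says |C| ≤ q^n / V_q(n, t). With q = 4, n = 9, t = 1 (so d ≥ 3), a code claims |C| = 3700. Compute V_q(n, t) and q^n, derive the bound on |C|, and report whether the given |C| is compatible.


V_q(n, t) = 28, q^n = 262144, Hamming bound = 9362, |C| = 3700 ≤ bound (satisfied).

Step 1: Compute V_q(n, t) = Σ_{j=0}^1 C(n, j) (q−1)^j.
  j = 0: C(9,0)·(3)^0 = 1·1 = 1.
  j = 1: C(9,1)·(3)^1 = 9·3 = 27.
  V_q(n, t) = 1 + 27 = 28.
Step 2: q^n = 4^9 = 262144.
Step 3: Hamming bound ⌊q^n / V_q(n,t)⌋ = ⌊262144/28⌋ = 9362.
Step 4: Compare |C| = 3700 to 9362: satisfied.
The claimed |C| lies below the Hamming bound.


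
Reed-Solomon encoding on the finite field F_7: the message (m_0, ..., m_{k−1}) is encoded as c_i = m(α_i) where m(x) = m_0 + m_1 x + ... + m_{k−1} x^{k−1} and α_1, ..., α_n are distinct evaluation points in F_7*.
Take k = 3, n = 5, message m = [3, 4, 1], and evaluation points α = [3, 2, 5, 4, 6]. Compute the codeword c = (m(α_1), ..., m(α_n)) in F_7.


c = [3, 1, 6, 0, 0]

Message polynomial: m(x) = 3 + 4·x + 1·x^2 (mod 7).
For each evaluation point α_i, compute m(α_i) mod 7:
  α_1 = 3: Horner steps 1 → 0 → 3, so m(3) = 3.
  α_2 = 2: Horner steps 1 → 6 → 1, so m(2) = 1.
  α_3 = 5: Horner steps 1 → 2 → 6, so m(5) = 6.
  α_4 = 4: Horner steps 1 → 1 → 0, so m(4) = 0.
  α_5 = 6: Horner steps 1 → 3 → 0, so m(6) = 0.
Codeword c = [3, 1, 6, 0, 0] ∈ F_7^5.


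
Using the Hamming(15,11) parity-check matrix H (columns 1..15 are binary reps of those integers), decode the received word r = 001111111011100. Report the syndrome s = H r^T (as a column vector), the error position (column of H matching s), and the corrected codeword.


s = (1, 0, 0, 0)^T, error position = 8, corrected codeword c = 001111101011100

Compute s = H r^T mod 2 one row at a time:
  s_1 = 1 + 1 + 0 + 1 + 1 + 1 + 0 + 0 = 5 ≡ 1 (mod 2).
  s_2 = 1 + 1 + 1 + 1 + 1 + 1 + 0 + 0 = 6 ≡ 0 (mod 2).
  s_3 = 0 + 1 + 1 + 1 + 0 + 1 + 0 + 0 = 4 ≡ 0 (mod 2).
  s_4 = 0 + 1 + 1 + 1 + 1 + 1 + 1 + 0 = 6 ≡ 0 (mod 2).
s = (1, 0, 0, 0)^T — this equals column 8 of H (binary 1000), so error is at position 8.
Correct: flip bit 8 of r = 001111111011100 to get c = 001111101011100.


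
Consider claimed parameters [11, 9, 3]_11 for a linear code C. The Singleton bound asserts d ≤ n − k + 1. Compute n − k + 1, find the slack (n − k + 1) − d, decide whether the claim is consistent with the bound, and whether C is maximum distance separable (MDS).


Singleton RHS = n − k + 1 = 3, slack = 0, bound satisfied, MDS.

Singleton bound: d ≤ n − k + 1.
Here n = 11, k = 9, so n − k + 1 = 3.
Given d = 3, check d ≤ 3: YES.
Slack = (n − k + 1) − d = 0.
The code is MDS (slack = 0).
Description: the claimed parameters are [11, 9, 3]_11; such a code would be MDS (meets Singleton bound).


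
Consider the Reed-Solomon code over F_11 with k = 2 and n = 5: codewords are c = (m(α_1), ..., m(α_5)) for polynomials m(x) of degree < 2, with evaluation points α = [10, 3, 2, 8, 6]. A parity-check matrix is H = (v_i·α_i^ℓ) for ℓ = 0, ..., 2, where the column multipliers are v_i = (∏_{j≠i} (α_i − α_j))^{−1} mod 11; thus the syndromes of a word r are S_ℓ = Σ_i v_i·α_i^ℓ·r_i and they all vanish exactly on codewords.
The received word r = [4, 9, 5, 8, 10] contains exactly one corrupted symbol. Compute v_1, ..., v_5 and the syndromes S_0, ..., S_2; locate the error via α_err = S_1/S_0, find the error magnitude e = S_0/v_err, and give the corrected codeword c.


S = (1, 8, 9), error at position 4, error magnitude e = 1, c = [4, 9, 5, 7, 10].

Step 1: column multipliers v_i = (∏_{j≠i}(α_i − α_j))^{−1} mod 11.
  i = 1 (α = 10): (10−3)(10−2)(10−8)(10−6) = 7·8·2·4 = 448 ≡ 8, so v_1 = 8^{−1} = 7 (mod 11).
  i = 2 (α = 3): (3−10)(3−2)(3−8)(3−6) = (−7)·1·(−5)·(−3) = −105 ≡ 5, so v_2 = 5^{−1} = 9 (mod 11).
  i = 3 (α = 2): (2−10)(2−3)(2−8)(2−6) = (−8)·(−1)·(−6)·(−4) = 192 ≡ 5, so v_3 = 5^{−1} = 9 (mod 11).
  i = 4 (α = 8): (8−10)(8−3)(8−2)(8−6) = (−2)·5·6·2 = −120 ≡ 1, so v_4 = 1^{−1} = 1 (mod 11).
  i = 5 (α = 6): (6−10)(6−3)(6−2)(6−8) = (−4)·3·4·(−2) = 96 ≡ 8, so v_5 = 8^{−1} = 7 (mod 11).
  v = [7, 9, 9, 1, 7].
Step 2: syndromes of r = [4, 9, 5, 8, 10] (all sums mod 11).
  S_0 = Σ v_i r_i = 7·4 + 9·9 + 9·5 + 1·8 + 7·10 = 232 ≡ 1.
  S_1 = Σ v_i α_i r_i = 7·10·4 + 9·3·9 + 9·2·5 + 1·8·8 + 7·6·10 = 1097 ≡ 8.
  α_i^2 mod 11 = [1, 9, 4, 9, 3].
  S_2 = Σ v_i α_i^2 r_i = 7·1·4 + 9·9·9 + 9·4·5 + 1·9·8 + 7·3·10 = 1219 ≡ 9.
  S = (1, 8, 9) ≠ 0, so r is not a codeword (an error is present).
Step 3: locate the error. For a single error e at position i, S_ℓ = v_i·e·α_i^ℓ, so α_err = S_1/S_0.
  S_0^{−1} = 1^{−1} = 1 (mod 11), so α_err = 8·1 = 8 ≡ 8 = α_4. Error position i = 4.
  Consistency check: S_2/S_1 = 9·7 = 63 ≡ 8 = α_err ✓ (single-error assumption holds).
Step 4: error magnitude e = S_0/v_4 = S_0·∏_{j≠4}(α_4 − α_j) = 1·1 = 1 ≡ 1 (mod 11).
Step 5: correct position 4: c_4 = r_4 − e = 8 − 1 ≡ 7 (mod 11). Hence c = [4, 9, 5, 7, 10].
  Check: interpolating c through the α_i gives m(x) = 8 + 4·x (degree < 2) with m(α_i) = c_i for every i, so c is indeed a codeword.


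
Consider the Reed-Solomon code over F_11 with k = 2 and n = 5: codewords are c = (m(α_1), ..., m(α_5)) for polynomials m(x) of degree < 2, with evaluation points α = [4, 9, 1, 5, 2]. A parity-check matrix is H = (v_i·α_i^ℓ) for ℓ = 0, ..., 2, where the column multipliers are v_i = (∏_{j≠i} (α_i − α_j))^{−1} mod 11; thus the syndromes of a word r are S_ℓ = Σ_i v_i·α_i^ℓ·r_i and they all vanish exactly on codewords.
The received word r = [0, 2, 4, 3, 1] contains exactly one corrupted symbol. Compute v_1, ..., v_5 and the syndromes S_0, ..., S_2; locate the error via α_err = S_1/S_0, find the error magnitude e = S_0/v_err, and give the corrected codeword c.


S = (2, 8, 10), error at position 1, error magnitude e = 5, c = [6, 2, 4, 3, 1].

Step 1: column multipliers v_i = (∏_{j≠i}(α_i − α_j))^{−1} mod 11.
  i = 1 (α = 4): (4−9)(4−1)(4−5)(4−2) = (−5)·3·(−1)·2 = 30 ≡ 8, so v_1 = 8^{−1} = 7 (mod 11).
  i = 2 (α = 9): (9−4)(9−1)(9−5)(9−2) = 5·8·4·7 = 1120 ≡ 9, so v_2 = 9^{−1} = 5 (mod 11).
  i = 3 (α = 1): (1−4)(1−9)(1−5)(1−2) = (−3)·(−8)·(−4)·(−1) = 96 ≡ 8, so v_3 = 8^{−1} = 7 (mod 11).
  i = 4 (α = 5): (5−4)(5−9)(5−1)(5−2) = 1·(−4)·4·3 = −48 ≡ 7, so v_4 = 7^{−1} = 8 (mod 11).
  i = 5 (α = 2): (2−4)(2−9)(2−1)(2−5) = (−2)·(−7)·1·(−3) = −42 ≡ 2, so v_5 = 2^{−1} = 6 (mod 11).
  v = [7, 5, 7, 8, 6].
Step 2: syndromes of r = [0, 2, 4, 3, 1] (all sums mod 11).
  S_0 = Σ v_i r_i = 7·0 + 5·2 + 7·4 + 8·3 + 6·1 = 68 ≡ 2.
  S_1 = Σ v_i α_i r_i = 7·4·0 + 5·9·2 + 7·1·4 + 8·5·3 + 6·2·1 = 250 ≡ 8.
  α_i^2 mod 11 = [5, 4, 1, 3, 4].
  S_2 = Σ v_i α_i^2 r_i = 7·5·0 + 5·4·2 + 7·1·4 + 8·3·3 + 6·4·1 = 164 ≡ 10.
  S = (2, 8, 10) ≠ 0, so r is not a codeword (an error is present).
Step 3: locate the error. For a single error e at position i, S_ℓ = v_i·e·α_i^ℓ, so α_err = S_1/S_0.
  S_0^{−1} = 2^{−1} = 6 (mod 11), so α_err = 8·6 = 48 ≡ 4 = α_1. Error position i = 1.
  Consistency check: S_2/S_1 = 10·7 = 70 ≡ 4 = α_err ✓ (single-error assumption holds).
Step 4: error magnitude e = S_0/v_1 = S_0·∏_{j≠1}(α_1 − α_j) = 2·8 = 16 ≡ 5 (mod 11).
Step 5: correct position 1: c_1 = r_1 − e = 0 − 5 ≡ 6 (mod 11). Hence c = [6, 2, 4, 3, 1].
  Check: interpolating c through the α_i gives m(x) = 7 + 8·x (degree < 2) with m(α_i) = c_i for every i, so c is indeed a codeword.


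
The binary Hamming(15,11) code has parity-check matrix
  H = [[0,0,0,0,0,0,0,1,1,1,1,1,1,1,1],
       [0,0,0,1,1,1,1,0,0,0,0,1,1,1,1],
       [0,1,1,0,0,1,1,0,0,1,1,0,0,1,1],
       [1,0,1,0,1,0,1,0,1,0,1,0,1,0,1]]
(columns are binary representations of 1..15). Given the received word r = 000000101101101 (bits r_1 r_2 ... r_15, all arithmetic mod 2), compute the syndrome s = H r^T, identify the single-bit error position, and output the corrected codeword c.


s = (1, 0, 1, 0)^T, error position = 10, corrected codeword c = 000000101001101

Compute s = H r^T mod 2 one row at a time:
  s_1 = 0 + 1 + 1 + 0 + 1 + 1 + 0 + 1 = 5 ≡ 1 (mod 2).
  s_2 = 0 + 0 + 0 + 1 + 1 + 1 + 0 + 1 = 4 ≡ 0 (mod 2).
  s_3 = 0 + 0 + 0 + 1 + 1 + 0 + 0 + 1 = 3 ≡ 1 (mod 2).
  s_4 = 0 + 0 + 0 + 1 + 1 + 0 + 1 + 1 = 4 ≡ 0 (mod 2).
s = (1, 0, 1, 0)^T — this equals column 10 of H (binary 1010), so error is at position 10.
Correct: flip bit 10 of r = 000000101101101 to get c = 000000101001101.


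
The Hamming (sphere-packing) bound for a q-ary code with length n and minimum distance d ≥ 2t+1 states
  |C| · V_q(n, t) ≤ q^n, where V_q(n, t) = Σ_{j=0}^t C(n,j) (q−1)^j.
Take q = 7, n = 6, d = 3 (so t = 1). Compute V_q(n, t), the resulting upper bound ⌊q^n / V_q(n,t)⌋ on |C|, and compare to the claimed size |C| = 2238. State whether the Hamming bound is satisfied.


V_q(n, t) = 37, q^n = 117649, Hamming bound = 3179, |C| = 2238 ≤ bound (satisfied).

Step 1: Compute V_q(n, t) = Σ_{j=0}^1 C(n, j) (q−1)^j.
  j = 0: C(6,0)·(6)^0 = 1·1 = 1.
  j = 1: C(6,1)·(6)^1 = 6·6 = 36.
  V_q(n, t) = 1 + 36 = 37.
Step 2: q^n = 7^6 = 117649.
Step 3: Hamming bound ⌊q^n / V_q(n,t)⌋ = ⌊117649/37⌋ = 3179.
Step 4: Compare |C| = 2238 to 3179: satisfied.
The claimed |C| lies below the Hamming bound.


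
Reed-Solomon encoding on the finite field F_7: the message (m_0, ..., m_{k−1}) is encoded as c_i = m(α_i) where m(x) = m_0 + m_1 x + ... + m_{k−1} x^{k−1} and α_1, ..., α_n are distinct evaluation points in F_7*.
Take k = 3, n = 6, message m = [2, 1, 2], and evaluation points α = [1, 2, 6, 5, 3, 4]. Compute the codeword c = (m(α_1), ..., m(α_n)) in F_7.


c = [5, 5, 3, 1, 2, 3]

Message polynomial: m(x) = 2 + 1·x + 2·x^2 (mod 7).
For each evaluation point α_i, compute m(α_i) mod 7:
  α_1 = 1: Horner steps 2 → 3 → 5, so m(1) = 5.
  α_2 = 2: Horner steps 2 → 5 → 5, so m(2) = 5.
  α_3 = 6: Horner steps 2 → 6 → 3, so m(6) = 3.
  α_4 = 5: Horner steps 2 → 4 → 1, so m(5) = 1.
  α_5 = 3: Horner steps 2 → 0 → 2, so m(3) = 2.
  α_6 = 4: Horner steps 2 → 2 → 3, so m(4) = 3.
Codeword c = [5, 5, 3, 1, 2, 3] ∈ F_7^6.


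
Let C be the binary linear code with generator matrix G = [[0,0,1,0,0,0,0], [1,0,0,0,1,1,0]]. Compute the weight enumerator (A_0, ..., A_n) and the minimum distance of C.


Weight distribution: A_0 = 1, A_1 = 1, A_3 = 1, A_4 = 1. Minimum distance d = 1.

Enumerate all 2^2 = 4 messages m ∈ F_2^2.
For each, compute codeword c = mG in F_2^7, then tally its weight.
  m = 00 → c = 0000000, weight = 0.
  m = 10 → c = 0010000, weight = 1.
  m = 01 → c = 1000110, weight = 3.
  m = 11 → c = 1010110, weight = 4.
Tally weights:
  weight 0: 1 codewords.
  weight 1: 1 codewords.
  weight 3: 1 codewords.
  weight 4: 1 codewords.
Minimum distance d = smallest w > 0 with A_w > 0 = 1.
Sanity: Σ A_w = 4 = 2^2 = 4 ✓.


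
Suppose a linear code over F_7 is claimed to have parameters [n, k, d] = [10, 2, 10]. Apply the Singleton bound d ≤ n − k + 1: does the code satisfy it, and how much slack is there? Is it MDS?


Singleton RHS = n − k + 1 = 9, slack = -1, bound violated (no such code; not MDS).

Singleton bound: d ≤ n − k + 1.
Here n = 10, k = 2, so n − k + 1 = 9.
Given d = 10, check d ≤ 9: NO.
Slack = (n − k + 1) − d = -1.
The slack is negative: d = 10 exceeds n − k + 1 = 9 by 1, so the Singleton bound is violated and no linear [10, 2, 10]_7 code can exist. In particular it is not MDS (MDS requires d = n − k + 1 exactly).
Description: the claimed parameters are [10, 2, 10]_7; such a code would be impossible (violates the Singleton bound).


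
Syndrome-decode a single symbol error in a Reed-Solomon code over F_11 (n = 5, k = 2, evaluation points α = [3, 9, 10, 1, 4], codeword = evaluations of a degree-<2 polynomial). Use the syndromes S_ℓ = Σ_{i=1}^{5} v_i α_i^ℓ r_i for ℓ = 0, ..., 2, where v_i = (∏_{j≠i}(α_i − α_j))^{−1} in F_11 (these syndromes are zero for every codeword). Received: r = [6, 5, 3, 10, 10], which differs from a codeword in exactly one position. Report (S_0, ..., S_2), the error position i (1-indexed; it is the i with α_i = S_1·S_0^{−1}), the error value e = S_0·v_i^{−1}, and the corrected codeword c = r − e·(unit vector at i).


S = (3, 1, 4), error at position 5, error magnitude e = 6, c = [6, 5, 3, 10, 4].

Step 1: column multipliers v_i = (∏_{j≠i}(α_i − α_j))^{−1} mod 11.
  i = 1 (α = 3): (3−9)(3−10)(3−1)(3−4) = (−6)·(−7)·2·(−1) = −84 ≡ 4, so v_1 = 4^{−1} = 3 (mod 11).
  i = 2 (α = 9): (9−3)(9−10)(9−1)(9−4) = 6·(−1)·8·5 = −240 ≡ 2, so v_2 = 2^{−1} = 6 (mod 11).
  i = 3 (α = 10): (10−3)(10−9)(10−1)(10−4) = 7·1·9·6 = 378 ≡ 4, so v_3 = 4^{−1} = 3 (mod 11).
  i = 4 (α = 1): (1−3)(1−9)(1−10)(1−4) = (−2)·(−8)·(−9)·(−3) = 432 ≡ 3, so v_4 = 3^{−1} = 4 (mod 11).
  i = 5 (α = 4): (4−3)(4−9)(4−10)(4−1) = 1·(−5)·(−6)·3 = 90 ≡ 2, so v_5 = 2^{−1} = 6 (mod 11).
  v = [3, 6, 3, 4, 6].
Step 2: syndromes of r = [6, 5, 3, 10, 10] (all sums mod 11).
  S_0 = Σ v_i r_i = 3·6 + 6·5 + 3·3 + 4·10 + 6·10 = 157 ≡ 3.
  S_1 = Σ v_i α_i r_i = 3·3·6 + 6·9·5 + 3·10·3 + 4·1·10 + 6·4·10 = 694 ≡ 1.
  α_i^2 mod 11 = [9, 4, 1, 1, 5].
  S_2 = Σ v_i α_i^2 r_i = 3·9·6 + 6·4·5 + 3·1·3 + 4·1·10 + 6·5·10 = 631 ≡ 4.
  S = (3, 1, 4) ≠ 0, so r is not a codeword (an error is present).
Step 3: locate the error. For a single error e at position i, S_ℓ = v_i·e·α_i^ℓ, so α_err = S_1/S_0.
  S_0^{−1} = 3^{−1} = 4 (mod 11), so α_err = 1·4 = 4 ≡ 4 = α_5. Error position i = 5.
  Consistency check: S_2/S_1 = 4·1 = 4 ≡ 4 = α_err ✓ (single-error assumption holds).
Step 4: error magnitude e = S_0/v_5 = S_0·∏_{j≠5}(α_5 − α_j) = 3·2 = 6 ≡ 6 (mod 11).
Step 5: correct position 5: c_5 = r_5 − e = 10 − 6 ≡ 4 (mod 11). Hence c = [6, 5, 3, 10, 4].
  Check: interpolating c through the α_i gives m(x) = 1 + 9·x (degree < 2) with m(α_i) = c_i for every i, so c is indeed a codeword.


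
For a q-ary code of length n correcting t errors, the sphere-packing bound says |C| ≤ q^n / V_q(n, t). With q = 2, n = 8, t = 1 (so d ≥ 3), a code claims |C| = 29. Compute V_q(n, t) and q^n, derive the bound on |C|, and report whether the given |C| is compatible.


V_q(n, t) = 9, q^n = 256, Hamming bound = 28, |C| = 29 > bound (violated).

Step 1: Compute V_q(n, t) = Σ_{j=0}^1 C(n, j) (q−1)^j.
  j = 0: C(8,0)·(1)^0 = 1·1 = 1.
  j = 1: C(8,1)·(1)^1 = 8·1 = 8.
  V_q(n, t) = 1 + 8 = 9.
Step 2: q^n = 2^8 = 256.
Step 3: Hamming bound ⌊q^n / V_q(n,t)⌋ = ⌊256/9⌋ = 28.
Step 4: Compare |C| = 29 to 28: violated.
The claimed |C| lies above the Hamming bound, so no 2-ary code of length 8 with d ≥ 3 can have 29 codewords.


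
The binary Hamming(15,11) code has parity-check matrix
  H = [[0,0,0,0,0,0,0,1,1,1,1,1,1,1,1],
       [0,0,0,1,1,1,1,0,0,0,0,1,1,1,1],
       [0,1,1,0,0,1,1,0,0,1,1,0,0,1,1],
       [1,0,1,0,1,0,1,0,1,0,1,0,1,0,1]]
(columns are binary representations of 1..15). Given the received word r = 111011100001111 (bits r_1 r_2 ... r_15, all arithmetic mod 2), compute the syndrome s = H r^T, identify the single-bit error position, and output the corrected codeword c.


s = (0, 1, 0, 0)^T, error position = 4, corrected codeword c = 111111100001111

Compute s = H r^T mod 2 one row at a time:
  s_1 = 0 + 0 + 0 + 0 + 1 + 1 + 1 + 1 = 4 ≡ 0 (mod 2).
  s_2 = 0 + 1 + 1 + 1 + 1 + 1 + 1 + 1 = 7 ≡ 1 (mod 2).
  s_3 = 1 + 1 + 1 + 1 + 0 + 0 + 1 + 1 = 6 ≡ 0 (mod 2).
  s_4 = 1 + 1 + 1 + 1 + 0 + 0 + 1 + 1 = 6 ≡ 0 (mod 2).
s = (0, 1, 0, 0)^T — this equals column 4 of H (binary 0100), so error is at position 4.
Correct: flip bit 4 of r = 111011100001111 to get c = 111111100001111.


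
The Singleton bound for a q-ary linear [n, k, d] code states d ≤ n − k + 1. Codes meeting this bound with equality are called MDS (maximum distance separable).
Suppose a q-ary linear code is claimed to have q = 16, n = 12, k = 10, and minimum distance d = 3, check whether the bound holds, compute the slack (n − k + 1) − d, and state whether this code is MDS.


Singleton RHS = n − k + 1 = 3, slack = 0, bound satisfied, MDS.

Singleton bound: d ≤ n − k + 1.
Here n = 12, k = 10, so n − k + 1 = 3.
Given d = 3, check d ≤ 3: YES.
Slack = (n − k + 1) − d = 0.
The code is MDS (slack = 0).
Description: the claimed parameters are [12, 10, 3]_16; such a code would be MDS (meets Singleton bound).


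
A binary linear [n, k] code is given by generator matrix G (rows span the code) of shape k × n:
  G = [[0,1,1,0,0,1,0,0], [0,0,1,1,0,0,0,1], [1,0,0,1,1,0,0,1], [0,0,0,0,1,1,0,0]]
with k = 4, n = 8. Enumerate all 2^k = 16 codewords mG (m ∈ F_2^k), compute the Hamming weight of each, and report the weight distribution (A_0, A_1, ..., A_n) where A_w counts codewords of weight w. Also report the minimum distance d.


Weight distribution: A_0 = 1, A_2 = 2, A_3 = 5, A_4 = 5, A_5 = 2, A_7 = 1. Minimum distance d = 2.

Enumerate all 2^4 = 16 messages m ∈ F_2^4.
For each, compute codeword c = mG in F_2^8, then tally its weight.
  m = 0000 → c = 00000000, weight = 0.
  m = 1000 → c = 01100100, weight = 3.
  m = 0100 → c = 00110001, weight = 3.
  m = 1100 → c = 01010101, weight = 4.
  m = 0010 → c = 10011001, weight = 4.
  m = 1010 → c = 11111101, weight = 7.
  m = 0110 → c = 10101000, weight = 3.
  m = 1110 → c = 11001100, weight = 4.
  m = 0001 → c = 00001100, weight = 2.
  m = 1001 → c = 01101000, weight = 3.
  m = 0101 → c = 00111101, weight = 5.
  m = 1101 → c = 01011001, weight = 4.
  m = 0011 → c = 10010101, weight = 4.
  m = 1011 → c = 11110001, weight = 5.
  m = 0111 → c = 10100100, weight = 3.
  m = 1111 → c = 11000000, weight = 2.
Tally weights:
  weight 0: 1 codewords.
  weight 2: 2 codewords.
  weight 3: 5 codewords.
  weight 4: 5 codewords.
  weight 5: 2 codewords.
  weight 7: 1 codewords.
Minimum distance d = smallest w > 0 with A_w > 0 = 2.
Sanity: Σ A_w = 16 = 2^4 = 16 ✓.


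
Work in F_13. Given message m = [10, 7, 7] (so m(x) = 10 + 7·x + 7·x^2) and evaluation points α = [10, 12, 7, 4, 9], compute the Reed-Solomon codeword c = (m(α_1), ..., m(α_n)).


c = [0, 10, 12, 7, 3]

Message polynomial: m(x) = 10 + 7·x + 7·x^2 (mod 13).
For each evaluation point α_i, compute m(α_i) mod 13:
  α_1 = 10: Horner steps 7 → 12 → 0, so m(10) = 0.
  α_2 = 12: Horner steps 7 → 0 → 10, so m(12) = 10.
  α_3 = 7: Horner steps 7 → 4 → 12, so m(7) = 12.
  α_4 = 4: Horner steps 7 → 9 → 7, so m(4) = 7.
  α_5 = 9: Horner steps 7 → 5 → 3, so m(9) = 3.
Codeword c = [0, 10, 12, 7, 3] ∈ F_13^5.


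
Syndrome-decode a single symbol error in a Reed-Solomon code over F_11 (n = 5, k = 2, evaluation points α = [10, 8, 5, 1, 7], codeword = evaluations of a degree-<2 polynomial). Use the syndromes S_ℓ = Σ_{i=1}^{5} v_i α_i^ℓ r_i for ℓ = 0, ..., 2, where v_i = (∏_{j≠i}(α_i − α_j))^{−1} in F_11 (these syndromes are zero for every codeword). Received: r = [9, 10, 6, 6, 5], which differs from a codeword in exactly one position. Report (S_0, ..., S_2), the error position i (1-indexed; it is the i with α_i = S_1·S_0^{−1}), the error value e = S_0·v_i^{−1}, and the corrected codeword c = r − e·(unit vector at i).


S = (4, 4, 4), error at position 4, error magnitude e = 9, c = [9, 10, 6, 8, 5].

Step 1: column multipliers v_i = (∏_{j≠i}(α_i − α_j))^{−1} mod 11.
  i = 1 (α = 10): (10−8)(10−5)(10−1)(10−7) = 2·5·9·3 = 270 ≡ 6, so v_1 = 6^{−1} = 2 (mod 11).
  i = 2 (α = 8): (8−10)(8−5)(8−1)(8−7) = (−2)·3·7·1 = −42 ≡ 2, so v_2 = 2^{−1} = 6 (mod 11).
  i = 3 (α = 5): (5−10)(5−8)(5−1)(5−7) = (−5)·(−3)·4·(−2) = −120 ≡ 1, so v_3 = 1^{−1} = 1 (mod 11).
  i = 4 (α = 1): (1−10)(1−8)(1−5)(1−7) = (−9)·(−7)·(−4)·(−6) = 1512 ≡ 5, so v_4 = 5^{−1} = 9 (mod 11).
  i = 5 (α = 7): (7−10)(7−8)(7−5)(7−1) = (−3)·(−1)·2·6 = 36 ≡ 3, so v_5 = 3^{−1} = 4 (mod 11).
  v = [2, 6, 1, 9, 4].
Step 2: syndromes of r = [9, 10, 6, 6, 5] (all sums mod 11).
  S_0 = Σ v_i r_i = 2·9 + 6·10 + 1·6 + 9·6 + 4·5 = 158 ≡ 4.
  S_1 = Σ v_i α_i r_i = 2·10·9 + 6·8·10 + 1·5·6 + 9·1·6 + 4·7·5 = 884 ≡ 4.
  α_i^2 mod 11 = [1, 9, 3, 1, 5].
  S_2 = Σ v_i α_i^2 r_i = 2·1·9 + 6·9·10 + 1·3·6 + 9·1·6 + 4·5·5 = 730 ≡ 4.
  S = (4, 4, 4) ≠ 0, so r is not a codeword (an error is present).
Step 3: locate the error. For a single error e at position i, S_ℓ = v_i·e·α_i^ℓ, so α_err = S_1/S_0.
  S_0^{−1} = 4^{−1} = 3 (mod 11), so α_err = 4·3 = 12 ≡ 1 = α_4. Error position i = 4.
  Consistency check: S_2/S_1 = 4·3 = 12 ≡ 1 = α_err ✓ (single-error assumption holds).
Step 4: error magnitude e = S_0/v_4 = S_0·∏_{j≠4}(α_4 − α_j) = 4·5 = 20 ≡ 9 (mod 11).
Step 5: correct position 4: c_4 = r_4 − e = 6 − 9 ≡ 8 (mod 11). Hence c = [9, 10, 6, 8, 5].
  Check: interpolating c through the α_i gives m(x) = 3 + 5·x (degree < 2) with m(α_i) = c_i for every i, so c is indeed a codeword.


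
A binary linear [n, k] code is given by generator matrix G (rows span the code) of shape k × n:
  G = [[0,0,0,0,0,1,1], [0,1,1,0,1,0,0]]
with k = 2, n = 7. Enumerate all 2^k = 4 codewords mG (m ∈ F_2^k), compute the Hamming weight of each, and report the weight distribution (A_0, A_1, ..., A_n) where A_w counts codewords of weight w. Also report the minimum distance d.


Weight distribution: A_0 = 1, A_2 = 1, A_3 = 1, A_5 = 1. Minimum distance d = 2.

Enumerate all 2^2 = 4 messages m ∈ F_2^2.
For each, compute codeword c = mG in F_2^7, then tally its weight.
  m = 00 → c = 0000000, weight = 0.
  m = 10 → c = 0000011, weight = 2.
  m = 01 → c = 0110100, weight = 3.
  m = 11 → c = 0110111, weight = 5.
Tally weights:
  weight 0: 1 codewords.
  weight 2: 1 codewords.
  weight 3: 1 codewords.
  weight 5: 1 codewords.
Minimum distance d = smallest w > 0 with A_w > 0 = 2.
Sanity: Σ A_w = 4 = 2^2 = 4 ✓.


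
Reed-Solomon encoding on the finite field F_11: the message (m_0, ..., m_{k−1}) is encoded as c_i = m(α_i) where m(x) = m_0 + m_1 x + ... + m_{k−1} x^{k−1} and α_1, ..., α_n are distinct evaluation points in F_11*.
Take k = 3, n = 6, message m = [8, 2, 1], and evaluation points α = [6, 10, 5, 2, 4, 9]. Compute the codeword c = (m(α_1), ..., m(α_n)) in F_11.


c = [1, 7, 10, 5, 10, 8]

Message polynomial: m(x) = 8 + 2·x + 1·x^2 (mod 11).
For each evaluation point α_i, compute m(α_i) mod 11:
  α_1 = 6: Horner steps 1 → 8 → 1, so m(6) = 1.
  α_2 = 10: Horner steps 1 → 1 → 7, so m(10) = 7.
  α_3 = 5: Horner steps 1 → 7 → 10, so m(5) = 10.
  α_4 = 2: Horner steps 1 → 4 → 5, so m(2) = 5.
  α_5 = 4: Horner steps 1 → 6 → 10, so m(4) = 10.
  α_6 = 9: Horner steps 1 → 0 → 8, so m(9) = 8.
Codeword c = [1, 7, 10, 5, 10, 8] ∈ F_11^6.


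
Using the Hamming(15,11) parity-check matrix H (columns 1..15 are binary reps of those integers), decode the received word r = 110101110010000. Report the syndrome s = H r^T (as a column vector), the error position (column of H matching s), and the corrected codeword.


s = (0, 1, 0, 1)^T, error position = 5, corrected codeword c = 110111110010000

Compute s = H r^T mod 2 one row at a time:
  s_1 = 1 + 0 + 0 + 1 + 0 + 0 + 0 + 0 = 2 ≡ 0 (mod 2).
  s_2 = 1 + 0 + 1 + 1 + 0 + 0 + 0 + 0 = 3 ≡ 1 (mod 2).
  s_3 = 1 + 0 + 1 + 1 + 0 + 1 + 0 + 0 = 4 ≡ 0 (mod 2).
  s_4 = 1 + 0 + 0 + 1 + 0 + 1 + 0 + 0 = 3 ≡ 1 (mod 2).
s = (0, 1, 0, 1)^T — this equals column 5 of H (binary 0101), so error is at position 5.
Correct: flip bit 5 of r = 110101110010000 to get c = 110111110010000.


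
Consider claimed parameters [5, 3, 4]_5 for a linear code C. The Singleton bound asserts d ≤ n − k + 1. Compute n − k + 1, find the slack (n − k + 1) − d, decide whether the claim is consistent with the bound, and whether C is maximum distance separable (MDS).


Singleton RHS = n − k + 1 = 3, slack = -1, bound violated (no such code; not MDS).

Singleton bound: d ≤ n − k + 1.
Here n = 5, k = 3, so n − k + 1 = 3.
Given d = 4, check d ≤ 3: NO.
Slack = (n − k + 1) − d = -1.
The slack is negative: d = 4 exceeds n − k + 1 = 3 by 1, so the Singleton bound is violated and no linear [5, 3, 4]_5 code can exist. In particular it is not MDS (MDS requires d = n − k + 1 exactly).
Description: the claimed parameters are [5, 3, 4]_5; such a code would be impossible (violates the Singleton bound).


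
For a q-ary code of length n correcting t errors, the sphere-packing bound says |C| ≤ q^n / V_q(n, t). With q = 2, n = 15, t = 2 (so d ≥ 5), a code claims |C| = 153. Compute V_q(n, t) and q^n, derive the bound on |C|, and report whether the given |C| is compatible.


V_q(n, t) = 121, q^n = 32768, Hamming bound = 270, |C| = 153 ≤ bound (satisfied).

Step 1: Compute V_q(n, t) = Σ_{j=0}^2 C(n, j) (q−1)^j.
  j = 0: C(15,0)·(1)^0 = 1·1 = 1.
  j = 1: C(15,1)·(1)^1 = 15·1 = 15.
  j = 2: C(15,2)·(1)^2 = 105·1 = 105.
  V_q(n, t) = 1 + 15 + 105 = 121.
Step 2: q^n = 2^15 = 32768.
Step 3: Hamming bound ⌊q^n / V_q(n,t)⌋ = ⌊32768/121⌋ = 270.
Step 4: Compare |C| = 153 to 270: satisfied.
The claimed |C| lies below the Hamming bound.


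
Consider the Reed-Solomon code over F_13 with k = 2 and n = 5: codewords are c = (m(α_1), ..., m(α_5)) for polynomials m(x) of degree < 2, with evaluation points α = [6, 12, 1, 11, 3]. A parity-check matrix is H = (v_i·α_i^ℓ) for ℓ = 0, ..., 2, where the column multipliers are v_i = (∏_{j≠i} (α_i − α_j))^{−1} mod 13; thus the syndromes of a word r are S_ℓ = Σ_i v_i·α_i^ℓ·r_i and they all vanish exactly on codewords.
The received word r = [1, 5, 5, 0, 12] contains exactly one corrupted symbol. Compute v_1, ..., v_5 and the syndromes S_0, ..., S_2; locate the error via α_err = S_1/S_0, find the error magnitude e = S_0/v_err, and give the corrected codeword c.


S = (2, 2, 2), error at position 3, error magnitude e = 3, c = [1, 5, 2, 0, 12].

Step 1: column multipliers v_i = (∏_{j≠i}(α_i − α_j))^{−1} mod 13.
  i = 1 (α = 6): (6−12)(6−1)(6−11)(6−3) = (−6)·5·(−5)·3 = 450 ≡ 8, so v_1 = 8^{−1} = 5 (mod 13).
  i = 2 (α = 12): (12−6)(12−1)(12−11)(12−3) = 6·11·1·9 = 594 ≡ 9, so v_2 = 9^{−1} = 3 (mod 13).
  i = 3 (α = 1): (1−6)(1−12)(1−11)(1−3) = (−5)·(−11)·(−10)·(−2) = 1100 ≡ 8, so v_3 = 8^{−1} = 5 (mod 13).
  i = 4 (α = 11): (11−6)(11−12)(11−1)(11−3) = 5·(−1)·10·8 = −400 ≡ 3, so v_4 = 3^{−1} = 9 (mod 13).
  i = 5 (α = 3): (3−6)(3−12)(3−1)(3−11) = (−3)·(−9)·2·(−8) = −432 ≡ 10, so v_5 = 10^{−1} = 4 (mod 13).
  v = [5, 3, 5, 9, 4].
Step 2: syndromes of r = [1, 5, 5, 0, 12] (all sums mod 13).
  S_0 = Σ v_i r_i = 5·1 + 3·5 + 5·5 + 9·0 + 4·12 = 93 ≡ 2.
  S_1 = Σ v_i α_i r_i = 5·6·1 + 3·12·5 + 5·1·5 + 9·11·0 + 4·3·12 = 379 ≡ 2.
  α_i^2 mod 13 = [10, 1, 1, 4, 9].
  S_2 = Σ v_i α_i^2 r_i = 5·10·1 + 3·1·5 + 5·1·5 + 9·4·0 + 4·9·12 = 522 ≡ 2.
  S = (2, 2, 2) ≠ 0, so r is not a codeword (an error is present).
Step 3: locate the error. For a single error e at position i, S_ℓ = v_i·e·α_i^ℓ, so α_err = S_1/S_0.
  S_0^{−1} = 2^{−1} = 7 (mod 13), so α_err = 2·7 = 14 ≡ 1 = α_3. Error position i = 3.
  Consistency check: S_2/S_1 = 2·7 = 14 ≡ 1 = α_err ✓ (single-error assumption holds).
Step 4: error magnitude e = S_0/v_3 = S_0·∏_{j≠3}(α_3 − α_j) = 2·8 = 16 ≡ 3 (mod 13).
Step 5: correct position 3: c_3 = r_3 − e = 5 − 3 ≡ 2 (mod 13). Hence c = [1, 5, 2, 0, 12].
  Check: interpolating c through the α_i gives m(x) = 10 + 5·x (degree < 2) with m(α_i) = c_i for every i, so c is indeed a codeword.


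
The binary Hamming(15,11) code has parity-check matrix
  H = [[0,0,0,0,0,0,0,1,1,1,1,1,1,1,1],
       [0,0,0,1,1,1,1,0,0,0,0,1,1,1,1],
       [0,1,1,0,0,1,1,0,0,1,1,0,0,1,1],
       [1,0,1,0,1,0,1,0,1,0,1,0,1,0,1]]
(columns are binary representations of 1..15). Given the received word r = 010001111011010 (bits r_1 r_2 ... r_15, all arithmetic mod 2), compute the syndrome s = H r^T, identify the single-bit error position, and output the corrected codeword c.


s = (1, 0, 1, 1)^T, error position = 11, corrected codeword c = 010001111001010

Compute s = H r^T mod 2 one row at a time:
  s_1 = 1 + 1 + 0 + 1 + 1 + 0 + 1 + 0 = 5 ≡ 1 (mod 2).
  s_2 = 0 + 0 + 1 + 1 + 1 + 0 + 1 + 0 = 4 ≡ 0 (mod 2).
  s_3 = 1 + 0 + 1 + 1 + 0 + 1 + 1 + 0 = 5 ≡ 1 (mod 2).
  s_4 = 0 + 0 + 0 + 1 + 1 + 1 + 0 + 0 = 3 ≡ 1 (mod 2).
s = (1, 0, 1, 1)^T — this equals column 11 of H (binary 1011), so error is at position 11.
Correct: flip bit 11 of r = 010001111011010 to get c = 010001111001010.


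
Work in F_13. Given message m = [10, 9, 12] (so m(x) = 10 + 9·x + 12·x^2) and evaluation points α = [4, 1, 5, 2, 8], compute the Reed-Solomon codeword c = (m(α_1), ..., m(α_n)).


c = [4, 5, 4, 11, 5]

Message polynomial: m(x) = 10 + 9·x + 12·x^2 (mod 13).
For each evaluation point α_i, compute m(α_i) mod 13:
  α_1 = 4: Horner steps 12 → 5 → 4, so m(4) = 4.
  α_2 = 1: Horner steps 12 → 8 → 5, so m(1) = 5.
  α_3 = 5: Horner steps 12 → 4 → 4, so m(5) = 4.
  α_4 = 2: Horner steps 12 → 7 → 11, so m(2) = 11.
  α_5 = 8: Horner steps 12 → 1 → 5, so m(8) = 5.
Codeword c = [4, 5, 4, 11, 5] ∈ F_13^5.


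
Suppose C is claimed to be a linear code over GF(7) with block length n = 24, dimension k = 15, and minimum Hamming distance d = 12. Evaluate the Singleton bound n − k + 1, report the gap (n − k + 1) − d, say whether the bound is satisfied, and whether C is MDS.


Singleton RHS = n − k + 1 = 10, slack = -2, bound violated (no such code; not MDS).

Singleton bound: d ≤ n − k + 1.
Here n = 24, k = 15, so n − k + 1 = 10.
Given d = 12, check d ≤ 10: NO.
Slack = (n − k + 1) − d = -2.
The slack is negative: d = 12 exceeds n − k + 1 = 10 by 2, so the Singleton bound is violated and no linear [24, 15, 12]_7 code can exist. In particular it is not MDS (MDS requires d = n − k + 1 exactly).
Description: the claimed parameters are [24, 15, 12]_7; such a code would be impossible (violates the Singleton bound).


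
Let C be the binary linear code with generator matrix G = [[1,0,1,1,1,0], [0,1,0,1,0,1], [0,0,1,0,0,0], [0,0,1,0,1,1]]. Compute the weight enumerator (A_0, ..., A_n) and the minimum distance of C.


Weight distribution: A_0 = 1, A_1 = 1, A_2 = 2, A_3 = 6, A_4 = 5, A_5 = 1. Minimum distance d = 1.

Enumerate all 2^4 = 16 messages m ∈ F_2^4.
For each, compute codeword c = mG in F_2^6, then tally its weight.
  m = 0000 → c = 000000, weight = 0.
  m = 1000 → c = 101110, weight = 4.
  m = 0100 → c = 010101, weight = 3.
  m = 1100 → c = 111011, weight = 5.
  m = 0010 → c = 001000, weight = 1.
  m = 1010 → c = 100110, weight = 3.
  m = 0110 → c = 011101, weight = 4.
  m = 1110 → c = 110011, weight = 4.
  m = 0001 → c = 001011, weight = 3.
  m = 1001 → c = 100101, weight = 3.
  m = 0101 → c = 011110, weight = 4.
  m = 1101 → c = 110000, weight = 2.
  m = 0011 → c = 000011, weight = 2.
  m = 1011 → c = 101101, weight = 4.
  m = 0111 → c = 010110, weight = 3.
  m = 1111 → c = 111000, weight = 3.
Tally weights:
  weight 0: 1 codewords.
  weight 1: 1 codewords.
  weight 2: 2 codewords.
  weight 3: 6 codewords.
  weight 4: 5 codewords.
  weight 5: 1 codewords.
Minimum distance d = smallest w > 0 with A_w > 0 = 1.
Sanity: Σ A_w = 16 = 2^4 = 16 ✓.


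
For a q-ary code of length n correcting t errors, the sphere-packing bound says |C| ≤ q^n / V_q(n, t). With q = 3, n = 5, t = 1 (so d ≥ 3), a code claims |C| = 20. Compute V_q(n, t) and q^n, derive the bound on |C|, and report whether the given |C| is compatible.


V_q(n, t) = 11, q^n = 243, Hamming bound = 22, |C| = 20 ≤ bound (satisfied).

Step 1: Compute V_q(n, t) = Σ_{j=0}^1 C(n, j) (q−1)^j.
  j = 0: C(5,0)·(2)^0 = 1·1 = 1.
  j = 1: C(5,1)·(2)^1 = 5·2 = 10.
  V_q(n, t) = 1 + 10 = 11.
Step 2: q^n = 3^5 = 243.
Step 3: Hamming bound ⌊q^n / V_q(n,t)⌋ = ⌊243/11⌋ = 22.
Step 4: Compare |C| = 20 to 22: satisfied.
The claimed |C| lies below the Hamming bound.


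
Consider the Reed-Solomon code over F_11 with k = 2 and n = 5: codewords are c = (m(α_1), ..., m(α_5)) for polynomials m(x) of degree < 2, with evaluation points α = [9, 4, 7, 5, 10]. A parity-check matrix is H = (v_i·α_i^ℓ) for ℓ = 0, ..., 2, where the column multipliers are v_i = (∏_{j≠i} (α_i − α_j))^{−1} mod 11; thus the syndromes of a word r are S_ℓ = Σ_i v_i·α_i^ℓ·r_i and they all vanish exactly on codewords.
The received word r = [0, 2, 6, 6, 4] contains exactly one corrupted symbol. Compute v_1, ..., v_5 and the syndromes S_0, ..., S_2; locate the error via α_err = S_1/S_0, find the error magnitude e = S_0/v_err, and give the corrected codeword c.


S = (1, 7, 5), error at position 3, error magnitude e = 3, c = [0, 2, 3, 6, 4].

Step 1: column multipliers v_i = (∏_{j≠i}(α_i − α_j))^{−1} mod 11.
  i = 1 (α = 9): (9−4)(9−7)(9−5)(9−10) = 5·2·4·(−1) = −40 ≡ 4, so v_1 = 4^{−1} = 3 (mod 11).
  i = 2 (α = 4): (4−9)(4−7)(4−5)(4−10) = (−5)·(−3)·(−1)·(−6) = 90 ≡ 2, so v_2 = 2^{−1} = 6 (mod 11).
  i = 3 (α = 7): (7−9)(7−4)(7−5)(7−10) = (−2)·3·2·(−3) = 36 ≡ 3, so v_3 = 3^{−1} = 4 (mod 11).
  i = 4 (α = 5): (5−9)(5−4)(5−7)(5−10) = (−4)·1·(−2)·(−5) = −40 ≡ 4, so v_4 = 4^{−1} = 3 (mod 11).
  i = 5 (α = 10): (10−9)(10−4)(10−7)(10−5) = 1·6·3·5 = 90 ≡ 2, so v_5 = 2^{−1} = 6 (mod 11).
  v = [3, 6, 4, 3, 6].
Step 2: syndromes of r = [0, 2, 6, 6, 4] (all sums mod 11).
  S_0 = Σ v_i r_i = 3·0 + 6·2 + 4·6 + 3·6 + 6·4 = 78 ≡ 1.
  S_1 = Σ v_i α_i r_i = 3·9·0 + 6·4·2 + 4·7·6 + 3·5·6 + 6·10·4 = 546 ≡ 7.
  α_i^2 mod 11 = [4, 5, 5, 3, 1].
  S_2 = Σ v_i α_i^2 r_i = 3·4·0 + 6·5·2 + 4·5·6 + 3·3·6 + 6·1·4 = 258 ≡ 5.
  S = (1, 7, 5) ≠ 0, so r is not a codeword (an error is present).
Step 3: locate the error. For a single error e at position i, S_ℓ = v_i·e·α_i^ℓ, so α_err = S_1/S_0.
  S_0^{−1} = 1^{−1} = 1 (mod 11), so α_err = 7·1 = 7 ≡ 7 = α_3. Error position i = 3.
  Consistency check: S_2/S_1 = 5·8 = 40 ≡ 7 = α_err ✓ (single-error assumption holds).
Step 4: error magnitude e = S_0/v_3 = S_0·∏_{j≠3}(α_3 − α_j) = 1·3 = 3 ≡ 3 (mod 11).
Step 5: correct position 3: c_3 = r_3 − e = 6 − 3 ≡ 3 (mod 11). Hence c = [0, 2, 3, 6, 4].
  Check: interpolating c through the α_i gives m(x) = 8 + 4·x (degree < 2) with m(α_i) = c_i for every i, so c is indeed a codeword.
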